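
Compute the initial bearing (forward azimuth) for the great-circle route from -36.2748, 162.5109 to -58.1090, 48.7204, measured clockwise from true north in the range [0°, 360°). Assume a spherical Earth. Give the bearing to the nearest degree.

Δλ = 48.7204 − 162.5109 = -113.7905°.
θ = atan2( sin Δλ · cos φ₂ , cos φ₁ · sin φ₂ − sin φ₁ · cos φ₂ · cos Δλ )
  = atan2(-0.48341, -0.81059) = -149.189° → normalised to [0°, 360°): 210.811°.

211°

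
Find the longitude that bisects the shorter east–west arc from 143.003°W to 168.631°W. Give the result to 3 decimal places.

Signed shortest Δλ from -143.003° to -168.631° is -25.628°.
Midpoint longitude = -143.003° + (-25.628°)/2 = -143.003° − 12.814° = -155.817°.

155.817°W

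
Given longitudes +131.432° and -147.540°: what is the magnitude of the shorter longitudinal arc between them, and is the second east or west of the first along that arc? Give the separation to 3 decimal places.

81.028° east

Raw difference: -147.540 − 131.432 = -278.972°.
Normalise into (−180°, 180°]: -278.972° + 360° = 81.028°.
Positive ⇒ the second point lies to the east; separation 81.028°.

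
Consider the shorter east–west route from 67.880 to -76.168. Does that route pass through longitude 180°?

Signed shortest Δλ = ((-76.168 − 67.880 + 180) mod 360) − 180 = -144.048°.
Going west by 144.048° from +67.880° reaches -76.168° without touching 180°.

No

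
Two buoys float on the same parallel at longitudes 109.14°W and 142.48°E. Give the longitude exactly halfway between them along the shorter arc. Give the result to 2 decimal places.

163.33°W

Signed shortest Δλ from -109.14° to +142.48° is -108.38°.
Midpoint longitude = -109.14° + (-108.38°)/2 = -109.14° − 54.19° = -163.33°.
(The naïve average (-109.14 + +142.48)/2 = 16.67° is on the wrong side of the globe.)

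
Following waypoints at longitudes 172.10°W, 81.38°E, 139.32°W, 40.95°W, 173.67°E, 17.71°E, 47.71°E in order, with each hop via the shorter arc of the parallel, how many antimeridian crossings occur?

Leg 1: -172.10° → +81.38°, shortest Δλ = -106.52° (west) — crosses 180°.
Leg 2: +81.38° → -139.32°, shortest Δλ = 139.3° (east) — crosses 180°.
Leg 3: -139.32° → -40.95°, shortest Δλ = 98.37° (east) — does not cross 180°.
Leg 4: -40.95° → +173.67°, shortest Δλ = -145.38° (west) — crosses 180°.
Leg 5: +173.67° → +17.71°, shortest Δλ = -155.96° (west) — does not cross 180°.
Leg 6: +17.71° → +47.71°, shortest Δλ = 30.0° (east) — does not cross 180°.
Total crossings: 3.

3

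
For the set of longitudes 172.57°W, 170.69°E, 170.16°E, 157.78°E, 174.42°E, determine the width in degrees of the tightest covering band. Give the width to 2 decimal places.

29.65°

Sort the longitudes: -172.57°, +157.78°, +170.16°, +170.69°, +174.42°.
Eastward gaps between consecutive values (wrapping around): 330.35°, 12.38°, 0.53°, 3.73°, 13.01°.
Largest gap = 330.35° ⇒ minimal covering band is its complement: 360° − 330.35° = 29.65°.
Band runs from +157.78° eastward to -172.57°, crossing the antimeridian.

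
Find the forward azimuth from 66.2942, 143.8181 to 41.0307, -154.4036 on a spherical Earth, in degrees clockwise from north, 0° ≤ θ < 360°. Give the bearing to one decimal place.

Δλ = -154.4036 − 143.8181 = -298.2217°; wrapped into (−180°, 180°]: 61.7783°.
θ = atan2( sin Δλ · cos φ₂ , cos φ₁ · sin φ₂ − sin φ₁ · cos φ₂ · cos Δλ )
  = atan2(0.66468, -0.06270) = 95.389° → normalised to [0°, 360°): 95.389°.

95.4°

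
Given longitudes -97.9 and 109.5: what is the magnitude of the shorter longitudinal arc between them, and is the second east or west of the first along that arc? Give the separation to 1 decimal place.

Raw difference: 109.5 − -97.9 = 207.4°.
Normalise into (−180°, 180°]: 207.4° − 360° = -152.6°.
Negative ⇒ the second point lies to the west; separation 152.6°.

152.6° west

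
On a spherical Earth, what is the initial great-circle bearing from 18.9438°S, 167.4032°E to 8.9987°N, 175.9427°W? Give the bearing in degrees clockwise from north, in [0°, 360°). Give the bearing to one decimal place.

31.9°

Δλ = -175.9427 − 167.4032 = -343.3459°; wrapped into (−180°, 180°]: 16.6541°.
θ = atan2( sin Δλ · cos φ₂ , cos φ₁ · sin φ₂ − sin φ₁ · cos φ₂ · cos Δλ )
  = atan2(0.28307, 0.45513) = 31.879° → normalised to [0°, 360°): 31.879°.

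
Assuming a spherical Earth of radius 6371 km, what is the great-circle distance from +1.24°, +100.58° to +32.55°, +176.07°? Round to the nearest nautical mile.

4631 nmi

Δλ = 176.07 − 100.58 = 75.49°.
Δφ = 32.55 − 1.24 = 31.31°.
a = sin²(Δφ/2) + cos φ₁ · cos φ₂ · sin²(Δλ/2) = 0.388606.
c = 2·atan2(√a, √(1−a)) = 1.34612 rad → d = 6371·c ≈ 8576.15 km ≈ 4630.75 nmi.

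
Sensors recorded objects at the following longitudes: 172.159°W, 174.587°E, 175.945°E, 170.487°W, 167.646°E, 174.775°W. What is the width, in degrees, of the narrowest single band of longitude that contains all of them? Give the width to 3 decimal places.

21.867°

Sort the longitudes: -174.775°, -172.159°, -170.487°, +167.646°, +174.587°, +175.945°.
Eastward gaps between consecutive values (wrapping around): 2.616°, 1.672°, 338.133°, 6.941°, 1.358°, 9.280°.
Largest gap = 338.133° ⇒ minimal covering band is its complement: 360° − 338.133° = 21.867°.
Band runs from +167.646° eastward to -170.487°, crossing the antimeridian.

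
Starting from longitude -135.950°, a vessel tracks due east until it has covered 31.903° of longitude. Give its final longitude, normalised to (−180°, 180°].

-104.047°

Start at -135.950°; shift +31.903° → -104.047°.
-104.047° already lies in (−180°, 180°].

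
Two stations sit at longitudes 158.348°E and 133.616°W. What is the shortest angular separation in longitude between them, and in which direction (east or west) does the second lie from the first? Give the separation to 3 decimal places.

68.036° east

Raw difference: -133.616 − 158.348 = -291.964°.
Normalise into (−180°, 180°]: -291.964° + 360° = 68.036°.
Positive ⇒ the second point lies to the east; separation 68.036°.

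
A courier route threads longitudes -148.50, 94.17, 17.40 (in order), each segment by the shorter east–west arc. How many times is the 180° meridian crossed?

1

Leg 1: -148.50° → +94.17°, shortest Δλ = -117.33° (west) — crosses 180°.
Leg 2: +94.17° → +17.40°, shortest Δλ = -76.77° (west) — does not cross 180°.
Total crossings: 1.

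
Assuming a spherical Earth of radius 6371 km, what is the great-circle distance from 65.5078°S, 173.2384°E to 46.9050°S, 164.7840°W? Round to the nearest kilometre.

Δλ = -164.7840 − 173.2384 = -338.0224°; wrapped into (−180°, 180°]: 21.9776°.
Δφ = -46.9050 − -65.5078 = 18.6028°.
a = sin²(Δφ/2) + cos φ₁ · cos φ₂ · sin²(Δλ/2) = 0.036415.
c = 2·atan2(√a, √(1−a)) = 0.38401 rad → d = 6371·c ≈ 2446.52 km.

2447 km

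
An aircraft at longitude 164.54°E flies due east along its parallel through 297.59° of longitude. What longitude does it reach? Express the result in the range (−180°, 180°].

102.13°E

Start at +164.54°; shift +297.59° → +462.13°.
+462.13° lies outside (−180°, 180°]; subtract 360° → +102.13°.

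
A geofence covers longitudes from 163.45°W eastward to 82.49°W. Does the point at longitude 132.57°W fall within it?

Band width going east from -163.45° to -82.49°: ((-82.49 − -163.45) mod 360) = 80.96°.
Offset of -132.57° east of the west edge: ((-132.57 − -163.45) mod 360) = 30.88°.
30.88° ≤ 80.96° ⇒ inside.

Yes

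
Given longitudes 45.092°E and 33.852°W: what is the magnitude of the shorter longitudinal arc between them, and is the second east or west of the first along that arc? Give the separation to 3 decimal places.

Raw difference: -33.852 − 45.092 = -78.944°.
Normalise into (−180°, 180°]: -78.944° stays -78.944°.
Negative ⇒ the second point lies to the west; separation 78.944°.

78.944° west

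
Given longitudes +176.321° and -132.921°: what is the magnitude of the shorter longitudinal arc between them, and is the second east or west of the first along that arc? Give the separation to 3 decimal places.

Raw difference: -132.921 − 176.321 = -309.242°.
Normalise into (−180°, 180°]: -309.242° + 360° = 50.758°.
Positive ⇒ the second point lies to the east; separation 50.758°.

50.758° east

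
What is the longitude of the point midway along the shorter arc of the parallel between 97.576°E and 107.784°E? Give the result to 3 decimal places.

Signed shortest Δλ from +97.576° to +107.784° is +10.208°.
Midpoint longitude = +97.576° + (+10.208°)/2 = +97.576° + 5.104° = +102.680°.

102.680°E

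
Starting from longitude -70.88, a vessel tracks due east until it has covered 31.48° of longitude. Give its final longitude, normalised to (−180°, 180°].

-39.40°

Start at -70.88°; shift +31.48° → -39.40°.
-39.40° already lies in (−180°, 180°].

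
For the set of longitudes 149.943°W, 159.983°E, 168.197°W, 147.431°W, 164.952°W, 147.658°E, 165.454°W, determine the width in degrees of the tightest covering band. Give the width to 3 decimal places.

64.911°

Sort the longitudes: -168.197°, -165.454°, -164.952°, -149.943°, -147.431°, +147.658°, +159.983°.
Eastward gaps between consecutive values (wrapping around): 2.743°, 0.502°, 15.009°, 2.512°, 295.089°, 12.325°, 31.820°.
Largest gap = 295.089° ⇒ minimal covering band is its complement: 360° − 295.089° = 64.911°.
Band runs from +147.658° eastward to -147.431°, crossing the antimeridian.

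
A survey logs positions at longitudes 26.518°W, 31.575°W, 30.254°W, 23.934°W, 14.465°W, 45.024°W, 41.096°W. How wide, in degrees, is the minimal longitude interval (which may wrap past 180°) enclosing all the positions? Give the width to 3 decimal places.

Sort the longitudes: -45.024°, -41.096°, -31.575°, -30.254°, -26.518°, -23.934°, -14.465°.
Eastward gaps between consecutive values (wrapping around): 3.928°, 9.521°, 1.321°, 3.736°, 2.584°, 9.469°, 329.441°.
Largest gap = 329.441° ⇒ minimal covering band is its complement: 360° − 329.441° = 30.559°.
Band runs from -45.024° eastward to -14.465°.

30.559°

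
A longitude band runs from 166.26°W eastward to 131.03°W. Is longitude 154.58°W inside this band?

Yes

Band width going east from -166.26° to -131.03°: ((-131.03 − -166.26) mod 360) = 35.23°.
Offset of -154.58° east of the west edge: ((-154.58 − -166.26) mod 360) = 11.68°.
11.68° ≤ 35.23° ⇒ inside.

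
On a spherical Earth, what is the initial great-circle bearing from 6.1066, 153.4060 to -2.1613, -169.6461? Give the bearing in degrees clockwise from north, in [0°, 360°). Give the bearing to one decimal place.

Δλ = -169.6461 − 153.4060 = -323.0521°; wrapped into (−180°, 180°]: 36.9479°.
θ = atan2( sin Δλ · cos φ₂ , cos φ₁ · sin φ₂ − sin φ₁ · cos φ₂ · cos Δλ )
  = atan2(0.60066, -0.12245) = 101.523° → normalised to [0°, 360°): 101.523°.

101.5°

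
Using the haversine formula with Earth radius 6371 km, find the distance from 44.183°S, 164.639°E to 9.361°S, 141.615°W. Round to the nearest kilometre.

Δλ = -141.615 − 164.639 = -306.254°; wrapped into (−180°, 180°]: 53.746°.
Δφ = -9.361 − -44.183 = 34.822°.
a = sin²(Δφ/2) + cos φ₁ · cos φ₂ · sin²(Δλ/2) = 0.234103.
c = 2·atan2(√a, √(1−a)) = 1.01008 rad → d = 6371·c ≈ 6435.21 km.

6435 km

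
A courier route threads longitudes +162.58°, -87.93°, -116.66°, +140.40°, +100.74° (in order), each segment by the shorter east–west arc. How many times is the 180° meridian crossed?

Leg 1: +162.58° → -87.93°, shortest Δλ = 109.49° (east) — crosses 180°.
Leg 2: -87.93° → -116.66°, shortest Δλ = -28.73° (west) — does not cross 180°.
Leg 3: -116.66° → +140.40°, shortest Δλ = -102.94° (west) — crosses 180°.
Leg 4: +140.40° → +100.74°, shortest Δλ = -39.66° (west) — does not cross 180°.
Total crossings: 2.

2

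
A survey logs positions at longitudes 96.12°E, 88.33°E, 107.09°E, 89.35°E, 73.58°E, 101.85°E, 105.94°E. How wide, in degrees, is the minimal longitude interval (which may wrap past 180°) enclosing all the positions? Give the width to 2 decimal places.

33.51°

Sort the longitudes: +73.58°, +88.33°, +89.35°, +96.12°, +101.85°, +105.94°, +107.09°.
Eastward gaps between consecutive values (wrapping around): 14.75°, 1.02°, 6.77°, 5.73°, 4.09°, 1.15°, 326.49°.
Largest gap = 326.49° ⇒ minimal covering band is its complement: 360° − 326.49° = 33.51°.
Band runs from +73.58° eastward to +107.09°.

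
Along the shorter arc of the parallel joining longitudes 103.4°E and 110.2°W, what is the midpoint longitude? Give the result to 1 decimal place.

Signed shortest Δλ from +103.4° to -110.2° is +146.4°.
Midpoint longitude = +103.4° + (+146.4°)/2 = +103.4° + 73.2° = +176.6°.
(The naïve average (+103.4 + -110.2)/2 = -3.4° is on the wrong side of the globe.)

176.6°E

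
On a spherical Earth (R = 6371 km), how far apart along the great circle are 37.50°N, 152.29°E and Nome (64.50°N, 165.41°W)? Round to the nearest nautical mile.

2202 nmi

Δλ = -165.41 − 152.29 = -317.70°; wrapped into (−180°, 180°]: 42.30°.
Δφ = 64.50 − 37.50 = 27.00°.
a = sin²(Δφ/2) + cos φ₁ · cos φ₂ · sin²(Δλ/2) = 0.098961.
c = 2·atan2(√a, √(1−a)) = 0.64003 rad → d = 6371·c ≈ 4077.63 km ≈ 2201.74 nmi.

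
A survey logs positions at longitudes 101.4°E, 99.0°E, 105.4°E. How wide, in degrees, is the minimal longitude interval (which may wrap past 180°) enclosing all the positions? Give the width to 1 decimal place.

6.4°

Sort the longitudes: +99.0°, +101.4°, +105.4°.
Eastward gaps between consecutive values (wrapping around): 2.4°, 4.0°, 353.6°.
Largest gap = 353.6° ⇒ minimal covering band is its complement: 360° − 353.6° = 6.4°.
Band runs from +99.0° eastward to +105.4°.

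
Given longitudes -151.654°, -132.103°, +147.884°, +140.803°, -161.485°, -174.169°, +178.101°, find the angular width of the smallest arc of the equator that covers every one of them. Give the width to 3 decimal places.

87.094°

Sort the longitudes: -174.169°, -161.485°, -151.654°, -132.103°, +140.803°, +147.884°, +178.101°.
Eastward gaps between consecutive values (wrapping around): 12.684°, 9.831°, 19.551°, 272.906°, 7.081°, 30.217°, 7.730°.
Largest gap = 272.906° ⇒ minimal covering band is its complement: 360° − 272.906° = 87.094°.
Band runs from +140.803° eastward to -132.103°, crossing the antimeridian.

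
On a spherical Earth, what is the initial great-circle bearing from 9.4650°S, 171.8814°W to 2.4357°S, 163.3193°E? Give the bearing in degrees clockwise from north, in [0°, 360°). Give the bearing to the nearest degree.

Δλ = 163.3193 − -171.8814 = 335.2007°; wrapped into (−180°, 180°]: -24.7993°.
θ = atan2( sin Δλ · cos φ₂ , cos φ₁ · sin φ₂ − sin φ₁ · cos φ₂ · cos Δλ )
  = atan2(-0.41906, 0.10723) = -75.648° → normalised to [0°, 360°): 284.352°.

284°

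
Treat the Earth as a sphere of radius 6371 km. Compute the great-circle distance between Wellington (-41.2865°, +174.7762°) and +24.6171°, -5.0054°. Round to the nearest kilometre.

Δλ = -5.0054 − 174.7762 = -179.7816°.
Δφ = 24.6171 − -41.2865 = 65.9036°.
a = sin²(Δφ/2) + cos φ₁ · cos φ₂ · sin²(Δλ/2) = 0.978985.
c = 2·atan2(√a, √(1−a)) = 2.85064 rad → d = 6371·c ≈ 18161.42 km.

18161 km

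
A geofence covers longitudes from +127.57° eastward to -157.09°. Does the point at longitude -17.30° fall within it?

Band width going east from +127.57° to -157.09°: ((-157.09 − 127.57) mod 360) = 75.34°.
Offset of -17.30° east of the west edge: ((-17.30 − 127.57) mod 360) = 215.13°.
215.13° > 75.34° ⇒ outside.

No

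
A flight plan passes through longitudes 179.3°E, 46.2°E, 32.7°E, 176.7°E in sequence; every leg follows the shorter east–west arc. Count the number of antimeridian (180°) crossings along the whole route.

Leg 1: +179.3° → +46.2°, shortest Δλ = -133.1° (west) — does not cross 180°.
Leg 2: +46.2° → +32.7°, shortest Δλ = -13.5° (west) — does not cross 180°.
Leg 3: +32.7° → +176.7°, shortest Δλ = 144.0° (east) — does not cross 180°.
Total crossings: 0.

0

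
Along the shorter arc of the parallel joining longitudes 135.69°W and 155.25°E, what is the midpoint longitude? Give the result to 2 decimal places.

Signed shortest Δλ from -135.69° to +155.25° is -69.06°.
Midpoint longitude = -135.69° + (-69.06°)/2 = -135.69° − 34.53° = -170.22°.
(The naïve average (-135.69 + +155.25)/2 = 9.78° is on the wrong side of the globe.)

170.22°W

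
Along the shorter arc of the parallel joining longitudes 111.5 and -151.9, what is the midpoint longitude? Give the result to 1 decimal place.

+159.8°

Signed shortest Δλ from +111.5° to -151.9° is +96.6°.
Midpoint longitude = +111.5° + (+96.6°)/2 = +111.5° + 48.3° = +159.8°.
(The naïve average (+111.5 + -151.9)/2 = -20.2° is on the wrong side of the globe.)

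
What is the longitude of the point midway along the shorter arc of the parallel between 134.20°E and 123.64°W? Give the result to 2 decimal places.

Signed shortest Δλ from +134.20° to -123.64° is +102.16°.
Midpoint longitude = +134.20° + (+102.16°)/2 = +134.20° + 51.08° = +185.28°.
Normalise into (−180°, 180°]: -174.72°.
(The naïve average (+134.20 + -123.64)/2 = 5.28° is on the wrong side of the globe.)

174.72°W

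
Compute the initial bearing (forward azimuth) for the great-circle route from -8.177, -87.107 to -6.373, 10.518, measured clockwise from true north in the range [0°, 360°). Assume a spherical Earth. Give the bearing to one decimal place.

97.4°

Δλ = 10.518 − -87.107 = 97.625°.
θ = atan2( sin Δλ · cos φ₂ , cos φ₁ · sin φ₂ − sin φ₁ · cos φ₂ · cos Δλ )
  = atan2(0.98503, -0.12863) = 97.440° → normalised to [0°, 360°): 97.440°.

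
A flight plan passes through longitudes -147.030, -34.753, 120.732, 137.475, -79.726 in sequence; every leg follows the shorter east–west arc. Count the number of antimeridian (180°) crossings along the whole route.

1

Leg 1: -147.030° → -34.753°, shortest Δλ = 112.277° (east) — does not cross 180°.
Leg 2: -34.753° → +120.732°, shortest Δλ = 155.485° (east) — does not cross 180°.
Leg 3: +120.732° → +137.475°, shortest Δλ = 16.743° (east) — does not cross 180°.
Leg 4: +137.475° → -79.726°, shortest Δλ = 142.799° (east) — crosses 180°.
Total crossings: 1.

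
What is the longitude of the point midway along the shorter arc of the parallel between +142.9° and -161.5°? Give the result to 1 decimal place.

Signed shortest Δλ from +142.9° to -161.5° is +55.6°.
Midpoint longitude = +142.9° + (+55.6°)/2 = +142.9° + 27.8° = +170.7°.
(The naïve average (+142.9 + -161.5)/2 = -9.3° is on the wrong side of the globe.)

+170.7°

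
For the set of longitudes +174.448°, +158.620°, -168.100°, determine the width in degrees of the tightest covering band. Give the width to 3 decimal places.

Sort the longitudes: -168.100°, +158.620°, +174.448°.
Eastward gaps between consecutive values (wrapping around): 326.720°, 15.828°, 17.452°.
Largest gap = 326.720° ⇒ minimal covering band is its complement: 360° − 326.720° = 33.280°.
Band runs from +158.620° eastward to -168.100°, crossing the antimeridian.

33.280°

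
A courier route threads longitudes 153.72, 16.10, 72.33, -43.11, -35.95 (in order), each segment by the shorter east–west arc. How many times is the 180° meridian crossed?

Leg 1: +153.72° → +16.10°, shortest Δλ = -137.62° (west) — does not cross 180°.
Leg 2: +16.10° → +72.33°, shortest Δλ = 56.23° (east) — does not cross 180°.
Leg 3: +72.33° → -43.11°, shortest Δλ = -115.44° (west) — does not cross 180°.
Leg 4: -43.11° → -35.95°, shortest Δλ = 7.16° (east) — does not cross 180°.
Total crossings: 0.

0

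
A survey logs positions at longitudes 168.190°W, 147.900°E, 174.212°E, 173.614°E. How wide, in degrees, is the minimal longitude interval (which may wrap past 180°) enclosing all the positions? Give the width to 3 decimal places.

43.910°

Sort the longitudes: -168.190°, +147.900°, +173.614°, +174.212°.
Eastward gaps between consecutive values (wrapping around): 316.090°, 25.714°, 0.598°, 17.598°.
Largest gap = 316.090° ⇒ minimal covering band is its complement: 360° − 316.090° = 43.910°.
Band runs from +147.900° eastward to -168.190°, crossing the antimeridian.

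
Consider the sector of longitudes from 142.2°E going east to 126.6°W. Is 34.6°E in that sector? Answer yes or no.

No

Band width going east from +142.2° to -126.6°: ((-126.6 − 142.2) mod 360) = 91.2°.
Offset of +34.6° east of the west edge: ((34.6 − 142.2) mod 360) = 252.4°.
252.4° > 91.2° ⇒ outside.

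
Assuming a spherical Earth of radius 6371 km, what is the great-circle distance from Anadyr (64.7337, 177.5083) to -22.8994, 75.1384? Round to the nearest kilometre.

Δλ = 75.1384 − 177.5083 = -102.3699°.
Δφ = -22.8994 − 64.7337 = -87.6331°.
a = sin²(Δφ/2) + cos φ₁ · cos φ₂ · sin²(Δλ/2) = 0.718059.
c = 2·atan2(√a, √(1−a)) = 2.02208 rad → d = 6371·c ≈ 12882.66 km.

12883 km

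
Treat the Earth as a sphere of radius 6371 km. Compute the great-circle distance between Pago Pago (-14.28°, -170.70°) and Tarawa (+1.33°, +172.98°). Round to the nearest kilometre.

2499 km

Δλ = 172.98 − -170.70 = 343.68°; wrapped into (−180°, 180°]: -16.32°.
Δφ = 1.33 − -14.28 = 15.61°.
a = sin²(Δφ/2) + cos φ₁ · cos φ₂ · sin²(Δλ/2) = 0.037961.
c = 2·atan2(√a, √(1−a)) = 0.39218 rad → d = 6371·c ≈ 2498.57 km.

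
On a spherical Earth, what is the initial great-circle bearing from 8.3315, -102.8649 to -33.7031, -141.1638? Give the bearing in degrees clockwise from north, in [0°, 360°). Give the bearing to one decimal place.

218.7°

Δλ = -141.1638 − -102.8649 = -38.2989°.
θ = atan2( sin Δλ · cos φ₂ , cos φ₁ · sin φ₂ − sin φ₁ · cos φ₂ · cos Δλ )
  = atan2(-0.51560, -0.64364) = -141.303° → normalised to [0°, 360°): 218.697°.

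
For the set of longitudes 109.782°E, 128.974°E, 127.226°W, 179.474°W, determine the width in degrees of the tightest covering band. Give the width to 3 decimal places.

Sort the longitudes: -179.474°, -127.226°, +109.782°, +128.974°.
Eastward gaps between consecutive values (wrapping around): 52.248°, 237.008°, 19.192°, 51.552°.
Largest gap = 237.008° ⇒ minimal covering band is its complement: 360° − 237.008° = 122.992°.
Band runs from +109.782° eastward to -127.226°, crossing the antimeridian.

122.992°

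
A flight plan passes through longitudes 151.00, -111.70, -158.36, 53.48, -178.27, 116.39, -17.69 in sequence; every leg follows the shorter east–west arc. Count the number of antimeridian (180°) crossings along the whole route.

Leg 1: +151.00° → -111.70°, shortest Δλ = 97.3° (east) — crosses 180°.
Leg 2: -111.70° → -158.36°, shortest Δλ = -46.66° (west) — does not cross 180°.
Leg 3: -158.36° → +53.48°, shortest Δλ = -148.16° (west) — crosses 180°.
Leg 4: +53.48° → -178.27°, shortest Δλ = 128.25° (east) — crosses 180°.
Leg 5: -178.27° → +116.39°, shortest Δλ = -65.34° (west) — crosses 180°.
Leg 6: +116.39° → -17.69°, shortest Δλ = -134.08° (west) — does not cross 180°.
Total crossings: 4.

4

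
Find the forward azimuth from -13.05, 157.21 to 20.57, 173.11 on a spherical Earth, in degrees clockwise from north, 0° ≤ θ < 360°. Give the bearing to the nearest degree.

Δλ = 173.11 − 157.21 = 15.90°.
θ = atan2( sin Δλ · cos φ₂ , cos φ₁ · sin φ₂ − sin φ₁ · cos φ₂ · cos Δλ )
  = atan2(0.25649, 0.54559) = 25.179° → normalised to [0°, 360°): 25.179°.

25°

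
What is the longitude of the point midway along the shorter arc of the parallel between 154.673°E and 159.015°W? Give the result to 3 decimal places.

Signed shortest Δλ from +154.673° to -159.015° is +46.312°.
Midpoint longitude = +154.673° + (+46.312°)/2 = +154.673° + 23.156° = +177.829°.
(The naïve average (+154.673 + -159.015)/2 = -2.171° is on the wrong side of the globe.)

177.829°E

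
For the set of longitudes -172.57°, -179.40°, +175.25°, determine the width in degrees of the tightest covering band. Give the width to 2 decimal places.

12.18°

Sort the longitudes: -179.40°, -172.57°, +175.25°.
Eastward gaps between consecutive values (wrapping around): 6.83°, 347.82°, 5.35°.
Largest gap = 347.82° ⇒ minimal covering band is its complement: 360° − 347.82° = 12.18°.
Band runs from +175.25° eastward to -172.57°, crossing the antimeridian.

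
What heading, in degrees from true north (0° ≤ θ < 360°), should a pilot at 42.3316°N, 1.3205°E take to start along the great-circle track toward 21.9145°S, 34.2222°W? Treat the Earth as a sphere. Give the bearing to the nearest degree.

215°

Δλ = -34.2222 − 1.3205 = -35.5427°.
θ = atan2( sin Δλ · cos φ₂ , cos φ₁ · sin φ₂ − sin φ₁ · cos φ₂ · cos Δλ )
  = atan2(-0.53931, -0.78426) = -145.485° → normalised to [0°, 360°): 214.515°.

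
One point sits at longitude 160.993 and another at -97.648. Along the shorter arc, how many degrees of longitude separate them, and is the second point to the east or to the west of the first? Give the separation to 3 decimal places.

Raw difference: -97.648 − 160.993 = -258.641°.
Normalise into (−180°, 180°]: -258.641° + 360° = 101.359°.
Positive ⇒ the second point lies to the east; separation 101.359°.

101.359° east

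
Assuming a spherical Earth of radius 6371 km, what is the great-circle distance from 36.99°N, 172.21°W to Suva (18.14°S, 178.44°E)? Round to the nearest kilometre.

Δλ = 178.44 − -172.21 = 350.65°; wrapped into (−180°, 180°]: -9.35°.
Δφ = -18.14 − 36.99 = -55.13°.
a = sin²(Δφ/2) + cos φ₁ · cos φ₂ · sin²(Δλ/2) = 0.219184.
c = 2·atan2(√a, √(1−a)) = 0.97444 rad → d = 6371·c ≈ 6208.15 km.

6208 km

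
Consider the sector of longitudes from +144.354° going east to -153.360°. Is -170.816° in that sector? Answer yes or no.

Yes

Band width going east from +144.354° to -153.360°: ((-153.360 − 144.354) mod 360) = 62.286°.
Offset of -170.816° east of the west edge: ((-170.816 − 144.354) mod 360) = 44.830°.
44.830° ≤ 62.286° ⇒ inside.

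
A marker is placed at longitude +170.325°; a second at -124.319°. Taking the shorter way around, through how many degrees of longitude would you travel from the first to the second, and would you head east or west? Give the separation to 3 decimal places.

Raw difference: -124.319 − 170.325 = -294.644°.
Normalise into (−180°, 180°]: -294.644° + 360° = 65.356°.
Positive ⇒ the second point lies to the east; separation 65.356°.

65.356° east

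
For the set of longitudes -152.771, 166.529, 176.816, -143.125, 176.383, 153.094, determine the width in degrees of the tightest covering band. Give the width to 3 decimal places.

Sort the longitudes: -152.771°, -143.125°, +153.094°, +166.529°, +176.383°, +176.816°.
Eastward gaps between consecutive values (wrapping around): 9.646°, 296.219°, 13.435°, 9.854°, 0.433°, 30.413°.
Largest gap = 296.219° ⇒ minimal covering band is its complement: 360° − 296.219° = 63.781°.
Band runs from +153.094° eastward to -143.125°, crossing the antimeridian.

63.781°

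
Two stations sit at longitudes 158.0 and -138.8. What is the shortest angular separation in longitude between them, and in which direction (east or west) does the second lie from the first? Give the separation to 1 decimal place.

63.2° east

Raw difference: -138.8 − 158.0 = -296.8°.
Normalise into (−180°, 180°]: -296.8° + 360° = 63.2°.
Positive ⇒ the second point lies to the east; separation 63.2°.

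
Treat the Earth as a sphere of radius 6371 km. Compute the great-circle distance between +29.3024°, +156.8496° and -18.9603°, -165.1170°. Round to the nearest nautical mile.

Δλ = -165.1170 − 156.8496 = -321.9666°; wrapped into (−180°, 180°]: 38.0334°.
Δφ = -18.9603 − 29.3024 = -48.2627°.
a = sin²(Δφ/2) + cos φ₁ · cos φ₂ · sin²(Δλ/2) = 0.254707.
c = 2·atan2(√a, √(1−a)) = 1.05804 rad → d = 6371·c ≈ 6740.74 km ≈ 3639.71 nmi.

3640 nmi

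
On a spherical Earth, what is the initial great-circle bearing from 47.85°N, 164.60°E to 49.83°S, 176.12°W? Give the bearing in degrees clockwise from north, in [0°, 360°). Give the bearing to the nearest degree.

168°

Δλ = -176.12 − 164.60 = -340.72°; wrapped into (−180°, 180°]: 19.28°.
θ = atan2( sin Δλ · cos φ₂ , cos φ₁ · sin φ₂ − sin φ₁ · cos φ₂ · cos Δλ )
  = atan2(0.21299, -0.96421) = 167.544° → normalised to [0°, 360°): 167.544°.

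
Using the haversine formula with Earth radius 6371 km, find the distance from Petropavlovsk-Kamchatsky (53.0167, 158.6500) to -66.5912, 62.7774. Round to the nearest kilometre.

Δλ = 62.7774 − 158.6500 = -95.8726°.
Δφ = -66.5912 − 53.0167 = -119.6079°.
a = sin²(Δφ/2) + cos φ₁ · cos φ₂ · sin²(Δλ/2) = 0.878759.
c = 2·atan2(√a, √(1−a)) = 2.43030 rad → d = 6371·c ≈ 15483.43 km.

15483 km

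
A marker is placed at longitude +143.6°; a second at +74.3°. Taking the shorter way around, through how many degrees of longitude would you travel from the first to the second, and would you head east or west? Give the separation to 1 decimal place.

Raw difference: 74.3 − 143.6 = -69.3°.
Normalise into (−180°, 180°]: -69.3° stays -69.3°.
Negative ⇒ the second point lies to the west; separation 69.3°.

69.3° west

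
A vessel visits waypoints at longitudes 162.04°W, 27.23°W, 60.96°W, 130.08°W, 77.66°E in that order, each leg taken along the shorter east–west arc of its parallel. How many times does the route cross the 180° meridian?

Leg 1: -162.04° → -27.23°, shortest Δλ = 134.81° (east) — does not cross 180°.
Leg 2: -27.23° → -60.96°, shortest Δλ = -33.73° (west) — does not cross 180°.
Leg 3: -60.96° → -130.08°, shortest Δλ = -69.12° (west) — does not cross 180°.
Leg 4: -130.08° → +77.66°, shortest Δλ = -152.26° (west) — crosses 180°.
Total crossings: 1.

1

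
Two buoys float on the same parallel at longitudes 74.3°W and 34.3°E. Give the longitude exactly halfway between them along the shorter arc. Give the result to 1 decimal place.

Signed shortest Δλ from -74.3° to +34.3° is +108.6°.
Midpoint longitude = -74.3° + (+108.6°)/2 = -74.3° + 54.3° = -20.0°.

20.0°W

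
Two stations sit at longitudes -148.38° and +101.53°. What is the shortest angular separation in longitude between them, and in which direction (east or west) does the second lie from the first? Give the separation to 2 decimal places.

Raw difference: 101.53 − -148.38 = 249.91°.
Normalise into (−180°, 180°]: 249.91° − 360° = -110.09°.
Negative ⇒ the second point lies to the west; separation 110.09°.

110.09° west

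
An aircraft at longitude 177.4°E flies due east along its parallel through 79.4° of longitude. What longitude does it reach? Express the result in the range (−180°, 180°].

Start at +177.4°; shift +79.4° → +256.8°.
+256.8° lies outside (−180°, 180°]; subtract 360° → -103.2°.

103.2°W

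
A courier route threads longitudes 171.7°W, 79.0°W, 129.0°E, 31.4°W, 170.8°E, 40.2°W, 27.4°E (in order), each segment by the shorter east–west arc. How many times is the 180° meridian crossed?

Leg 1: -171.7° → -79.0°, shortest Δλ = 92.7° (east) — does not cross 180°.
Leg 2: -79.0° → +129.0°, shortest Δλ = -152.0° (west) — crosses 180°.
Leg 3: +129.0° → -31.4°, shortest Δλ = -160.4° (west) — does not cross 180°.
Leg 4: -31.4° → +170.8°, shortest Δλ = -157.8° (west) — crosses 180°.
Leg 5: +170.8° → -40.2°, shortest Δλ = 149.0° (east) — crosses 180°.
Leg 6: -40.2° → +27.4°, shortest Δλ = 67.6° (east) — does not cross 180°.
Total crossings: 3.

3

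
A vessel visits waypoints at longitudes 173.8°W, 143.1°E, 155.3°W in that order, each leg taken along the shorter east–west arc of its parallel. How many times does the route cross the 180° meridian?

Leg 1: -173.8° → +143.1°, shortest Δλ = -43.1° (west) — crosses 180°.
Leg 2: +143.1° → -155.3°, shortest Δλ = 61.6° (east) — crosses 180°.
Total crossings: 2.

2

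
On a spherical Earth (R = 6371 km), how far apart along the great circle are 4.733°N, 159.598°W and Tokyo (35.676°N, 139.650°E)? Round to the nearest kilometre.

Δλ = 139.650 − -159.598 = 299.248°; wrapped into (−180°, 180°]: -60.752°.
Δφ = 35.676 − 4.733 = 30.943°.
a = sin²(Δφ/2) + cos φ₁ · cos φ₂ · sin²(Δλ/2) = 0.278168.
c = 2·atan2(√a, √(1−a)) = 1.11111 rad → d = 6371·c ≈ 7078.90 km.

7079 km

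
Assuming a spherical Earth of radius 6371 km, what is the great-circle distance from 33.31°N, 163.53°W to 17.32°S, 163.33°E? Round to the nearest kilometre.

Δλ = 163.33 − -163.53 = 326.86°; wrapped into (−180°, 180°]: -33.14°.
Δφ = -17.32 − 33.31 = -50.63°.
a = sin²(Δφ/2) + cos φ₁ · cos φ₂ · sin²(Δλ/2) = 0.247725.
c = 2·atan2(√a, √(1−a)) = 1.04193 rad → d = 6371·c ≈ 6638.17 km.

6638 km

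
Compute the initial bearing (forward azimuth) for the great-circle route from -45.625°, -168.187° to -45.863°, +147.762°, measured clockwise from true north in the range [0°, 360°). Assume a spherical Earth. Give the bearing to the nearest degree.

Δλ = 147.762 − -168.187 = 315.949°; wrapped into (−180°, 180°]: -44.051°.
θ = atan2( sin Δλ · cos φ₂ , cos φ₁ · sin φ₂ − sin φ₁ · cos φ₂ · cos Δλ )
  = atan2(-0.48419, -0.14416) = -106.580° → normalised to [0°, 360°): 253.420°.

253°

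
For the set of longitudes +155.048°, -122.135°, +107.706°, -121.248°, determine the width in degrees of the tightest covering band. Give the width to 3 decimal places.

131.046°

Sort the longitudes: -122.135°, -121.248°, +107.706°, +155.048°.
Eastward gaps between consecutive values (wrapping around): 0.887°, 228.954°, 47.342°, 82.817°.
Largest gap = 228.954° ⇒ minimal covering band is its complement: 360° − 228.954° = 131.046°.
Band runs from +107.706° eastward to -121.248°, crossing the antimeridian.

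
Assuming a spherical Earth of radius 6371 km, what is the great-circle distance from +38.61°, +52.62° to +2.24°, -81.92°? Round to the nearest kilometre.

Δλ = -81.92 − 52.62 = -134.54°.
Δφ = 2.24 − 38.61 = -36.37°.
a = sin²(Δφ/2) + cos φ₁ · cos φ₂ · sin²(Δλ/2) = 0.761639.
c = 2·atan2(√a, √(1−a)) = 2.12149 rad → d = 6371·c ≈ 13516.02 km.

13516 km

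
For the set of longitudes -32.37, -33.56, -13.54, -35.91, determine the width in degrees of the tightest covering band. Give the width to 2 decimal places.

22.37°

Sort the longitudes: -35.91°, -33.56°, -32.37°, -13.54°.
Eastward gaps between consecutive values (wrapping around): 2.35°, 1.19°, 18.83°, 337.63°.
Largest gap = 337.63° ⇒ minimal covering band is its complement: 360° − 337.63° = 22.37°.
Band runs from -35.91° eastward to -13.54°.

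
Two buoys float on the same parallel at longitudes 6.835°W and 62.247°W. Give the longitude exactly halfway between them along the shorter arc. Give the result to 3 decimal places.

34.541°W

Signed shortest Δλ from -6.835° to -62.247° is -55.412°.
Midpoint longitude = -6.835° + (-55.412°)/2 = -6.835° − 27.706° = -34.541°.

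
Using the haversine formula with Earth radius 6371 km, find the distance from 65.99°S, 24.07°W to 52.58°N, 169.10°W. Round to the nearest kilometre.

Δλ = -169.10 − -24.07 = -145.03°.
Δφ = 52.58 − -65.99 = 118.57°.
a = sin²(Δφ/2) + cos φ₁ · cos φ₂ · sin²(Δλ/2) = 0.964047.
c = 2·atan2(√a, √(1−a)) = 2.76006 rad → d = 6371·c ≈ 17584.34 km.

17584 km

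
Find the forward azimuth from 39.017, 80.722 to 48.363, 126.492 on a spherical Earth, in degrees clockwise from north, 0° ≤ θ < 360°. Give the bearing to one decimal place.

58.7°

Δλ = 126.492 − 80.722 = 45.770°.
θ = atan2( sin Δλ · cos φ₂ , cos φ₁ · sin φ₂ − sin φ₁ · cos φ₂ · cos Δλ )
  = atan2(0.47608, 0.28891) = 58.749° → normalised to [0°, 360°): 58.749°.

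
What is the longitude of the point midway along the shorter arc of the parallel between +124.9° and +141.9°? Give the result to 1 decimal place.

Signed shortest Δλ from +124.9° to +141.9° is +17.0°.
Midpoint longitude = +124.9° + (+17.0°)/2 = +124.9° + 8.5° = +133.4°.

+133.4°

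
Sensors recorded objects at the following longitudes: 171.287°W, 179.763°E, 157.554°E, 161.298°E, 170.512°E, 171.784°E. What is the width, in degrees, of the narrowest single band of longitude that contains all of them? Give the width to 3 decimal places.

31.159°

Sort the longitudes: -171.287°, +157.554°, +161.298°, +170.512°, +171.784°, +179.763°.
Eastward gaps between consecutive values (wrapping around): 328.841°, 3.744°, 9.214°, 1.272°, 7.979°, 8.950°.
Largest gap = 328.841° ⇒ minimal covering band is its complement: 360° − 328.841° = 31.159°.
Band runs from +157.554° eastward to -171.287°, crossing the antimeridian.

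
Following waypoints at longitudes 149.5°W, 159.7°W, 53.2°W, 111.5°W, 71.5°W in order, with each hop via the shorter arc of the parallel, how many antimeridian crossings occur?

Leg 1: -149.5° → -159.7°, shortest Δλ = -10.2° (west) — does not cross 180°.
Leg 2: -159.7° → -53.2°, shortest Δλ = 106.5° (east) — does not cross 180°.
Leg 3: -53.2° → -111.5°, shortest Δλ = -58.3° (west) — does not cross 180°.
Leg 4: -111.5° → -71.5°, shortest Δλ = 40.0° (east) — does not cross 180°.
Total crossings: 0.

0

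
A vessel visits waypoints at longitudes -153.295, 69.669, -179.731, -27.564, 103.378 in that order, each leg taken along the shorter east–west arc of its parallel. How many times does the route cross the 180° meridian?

Leg 1: -153.295° → +69.669°, shortest Δλ = -137.036° (west) — crosses 180°.
Leg 2: +69.669° → -179.731°, shortest Δλ = 110.6° (east) — crosses 180°.
Leg 3: -179.731° → -27.564°, shortest Δλ = 152.167° (east) — does not cross 180°.
Leg 4: -27.564° → +103.378°, shortest Δλ = 130.942° (east) — does not cross 180°.
Total crossings: 2.

2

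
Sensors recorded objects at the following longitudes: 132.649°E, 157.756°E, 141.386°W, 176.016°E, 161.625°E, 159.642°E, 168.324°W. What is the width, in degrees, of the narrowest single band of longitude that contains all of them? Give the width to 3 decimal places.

Sort the longitudes: -168.324°, -141.386°, +132.649°, +157.756°, +159.642°, +161.625°, +176.016°.
Eastward gaps between consecutive values (wrapping around): 26.938°, 274.035°, 25.107°, 1.886°, 1.983°, 14.391°, 15.660°.
Largest gap = 274.035° ⇒ minimal covering band is its complement: 360° − 274.035° = 85.965°.
Band runs from +132.649° eastward to -141.386°, crossing the antimeridian.

85.965°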